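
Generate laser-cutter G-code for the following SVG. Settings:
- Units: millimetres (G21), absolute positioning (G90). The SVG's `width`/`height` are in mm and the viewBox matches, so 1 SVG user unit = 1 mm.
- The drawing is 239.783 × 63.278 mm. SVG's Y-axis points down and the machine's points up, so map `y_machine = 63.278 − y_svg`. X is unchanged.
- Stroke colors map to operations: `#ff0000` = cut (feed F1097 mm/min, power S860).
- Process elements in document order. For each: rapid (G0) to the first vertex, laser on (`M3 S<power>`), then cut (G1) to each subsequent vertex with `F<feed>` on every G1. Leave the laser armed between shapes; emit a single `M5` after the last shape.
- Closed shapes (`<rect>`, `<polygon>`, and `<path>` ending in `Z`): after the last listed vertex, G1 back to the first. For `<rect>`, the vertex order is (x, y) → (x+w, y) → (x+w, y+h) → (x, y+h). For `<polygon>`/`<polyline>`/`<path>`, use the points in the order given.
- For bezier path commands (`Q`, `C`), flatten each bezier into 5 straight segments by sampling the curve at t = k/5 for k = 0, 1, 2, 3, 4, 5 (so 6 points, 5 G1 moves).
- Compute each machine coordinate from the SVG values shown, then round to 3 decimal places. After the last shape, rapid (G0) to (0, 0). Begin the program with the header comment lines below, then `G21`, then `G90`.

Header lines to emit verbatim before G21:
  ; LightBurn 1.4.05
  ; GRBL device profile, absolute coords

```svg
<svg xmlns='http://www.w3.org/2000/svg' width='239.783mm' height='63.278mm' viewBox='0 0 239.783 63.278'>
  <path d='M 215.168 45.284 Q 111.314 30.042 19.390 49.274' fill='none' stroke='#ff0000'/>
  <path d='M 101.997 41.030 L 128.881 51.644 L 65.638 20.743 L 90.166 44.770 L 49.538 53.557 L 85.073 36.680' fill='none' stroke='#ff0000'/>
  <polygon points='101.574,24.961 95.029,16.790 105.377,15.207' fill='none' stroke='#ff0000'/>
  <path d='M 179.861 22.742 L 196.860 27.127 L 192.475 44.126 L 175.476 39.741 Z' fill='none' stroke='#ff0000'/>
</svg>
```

; LightBurn 1.4.05
; GRBL device profile, absolute coords
G21
G90
G0 X215.168 Y17.994
M3 S860
G1 X174.104 Y22.712 F1097
G1 X133.994 Y24.672 F1097
G1 X94.838 Y23.874 F1097
G1 X56.637 Y20.318 F1097
G1 X19.390 Y14.004 F1097
G0 X101.997 Y22.248
M3 S860
G1 X128.881 Y11.634 F1097
G1 X65.638 Y42.535 F1097
G1 X90.166 Y18.508 F1097
G1 X49.538 Y9.721 F1097
G1 X85.073 Y26.598 F1097
G0 X101.574 Y38.317
M3 S860
G1 X95.029 Y46.488 F1097
G1 X105.377 Y48.071 F1097
G1 X101.574 Y38.317 F1097
G0 X179.861 Y40.536
M3 S860
G1 X196.860 Y36.151 F1097
G1 X192.475 Y19.152 F1097
G1 X175.476 Y23.537 F1097
G1 X179.861 Y40.536 F1097
M5
G0 X0.000 Y0.000

Since the viewBox matches the mm dimensions, user units are millimetres directly. The only transform is the Y-flip y_m = 63.278 − y_svg.

Shape 1 is a quadratic bezier drawn with `<path>`. Its stroke #ff0000 means cut at S860, F1097. After flipping Y the toolpath is (215.168,17.994) → (174.104,22.712) → (133.994,24.672) → (94.838,23.874) → (56.637,20.318) → (19.390,14.004).

Shape 2 is a open polyline drawn with `<path>`. Its stroke #ff0000 means cut at S860, F1097. After flipping Y the toolpath is (101.997,22.248) → (128.881,11.634) → (65.638,42.535) → (90.166,18.508) → (49.538,9.721) → (85.073,26.598).

Shape 3 is a regular polygon drawn with `<polygon>`. Its stroke #ff0000 means cut at S860, F1097. After flipping Y the toolpath is (101.574,38.317) → (95.029,46.488) → (105.377,48.071) → (101.574,38.317), returning to the start.

Shape 4 is a regular polygon drawn with `<path>`. Its stroke #ff0000 means cut at S860, F1097. After flipping Y the toolpath is (179.861,40.536) → (196.860,36.151) → (192.475,19.152) → (175.476,23.537) → (179.861,40.536), returning to the start.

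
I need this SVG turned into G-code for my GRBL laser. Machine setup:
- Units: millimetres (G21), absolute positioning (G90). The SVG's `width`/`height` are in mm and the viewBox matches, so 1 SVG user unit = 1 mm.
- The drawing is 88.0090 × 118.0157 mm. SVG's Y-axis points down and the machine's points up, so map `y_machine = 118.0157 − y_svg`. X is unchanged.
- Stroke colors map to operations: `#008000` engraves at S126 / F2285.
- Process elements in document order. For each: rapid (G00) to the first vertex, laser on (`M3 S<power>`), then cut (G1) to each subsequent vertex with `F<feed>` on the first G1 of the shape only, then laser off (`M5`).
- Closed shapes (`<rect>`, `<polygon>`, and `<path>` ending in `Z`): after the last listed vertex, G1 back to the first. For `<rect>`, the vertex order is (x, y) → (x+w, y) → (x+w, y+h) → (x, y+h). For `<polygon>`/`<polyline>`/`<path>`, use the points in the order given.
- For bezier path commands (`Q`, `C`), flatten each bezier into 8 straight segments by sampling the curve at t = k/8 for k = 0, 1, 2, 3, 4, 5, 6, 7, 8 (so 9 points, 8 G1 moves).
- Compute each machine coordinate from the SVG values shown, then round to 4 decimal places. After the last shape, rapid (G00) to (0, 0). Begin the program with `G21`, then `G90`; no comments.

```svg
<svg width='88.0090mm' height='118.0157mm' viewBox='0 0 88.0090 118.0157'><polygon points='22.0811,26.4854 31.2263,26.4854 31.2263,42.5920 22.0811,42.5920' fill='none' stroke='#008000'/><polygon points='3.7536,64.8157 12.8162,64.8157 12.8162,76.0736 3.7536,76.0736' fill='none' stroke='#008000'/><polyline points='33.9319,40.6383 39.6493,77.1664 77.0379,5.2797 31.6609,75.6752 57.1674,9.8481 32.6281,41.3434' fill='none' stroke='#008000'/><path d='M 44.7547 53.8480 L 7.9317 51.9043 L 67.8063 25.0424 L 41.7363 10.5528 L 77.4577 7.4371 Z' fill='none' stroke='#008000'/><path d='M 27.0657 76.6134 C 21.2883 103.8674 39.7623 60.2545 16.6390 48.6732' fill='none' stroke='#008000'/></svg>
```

viewBox `0 0 88.0090 118.0157` with mm width/height → 1 unit = 1 mm. Flip: y_m = 118.0157 − y_svg.

**Shape 1** — `<polygon>` rectangle, stroke `#008000` → engrave (S126, F2285). Machine vertices: (22.0811,91.5303) → (31.2263,91.5303) → (31.2263,75.4237) → (22.0811,75.4237) → (22.0811,91.5303). Closed: final G1 returns to the first vertex.

**Shape 2** — `<polygon>` rectangle, stroke `#008000` → engrave (S126, F2285). Machine vertices: (3.7536,53.2000) → (12.8162,53.2000) → (12.8162,41.9421) → (3.7536,41.9421) → (3.7536,53.2000). Closed: final G1 returns to the first vertex.

**Shape 3** — `<polyline>` open polyline, stroke `#008000` → engrave (S126, F2285). Machine vertices: (33.9319,77.3774) → (39.6493,40.8493) → (77.0379,112.7360) → (31.6609,42.3405) → (57.1674,108.1676) → (32.6281,76.6723). Open path.

**Shape 4** — `<path>` closed polygon, stroke `#008000` → engrave (S126, F2285). Machine vertices: (44.7547,64.1677) → (7.9317,66.1114) → (67.8063,92.9733) → (41.7363,107.4629) → (77.4577,110.5786) → (44.7547,64.1677). Closed: final G1 returns to the first vertex.

**Shape 5** — `<path>` cubic bezier, stroke `#008000` → engrave (S126, F2285). Control points (SVG): P0=(27.0657,76.6134), P1=(21.2883,103.8674), P2=(39.7623,60.2545), P3=(16.6390,48.6732); sampled at t=k/8. Machine vertices: (27.0657,41.4023) → (25.9073,34.3030) → (26.2509,32.6416) → (27.3247,35.2122) → (28.3571,40.8092) → (28.5763,48.2265) → (27.2109,56.2584) → (23.4890,63.6990) → (16.6390,69.3425). Open path.

G21
G90
G00 X22.0811 Y91.5303
M3 S126
G1 X31.2263 Y91.5303 F2285
G1 X31.2263 Y75.4237
G1 X22.0811 Y75.4237
G1 X22.0811 Y91.5303
M5
G00 X3.7536 Y53.2000
M3 S126
G1 X12.8162 Y53.2000 F2285
G1 X12.8162 Y41.9421
G1 X3.7536 Y41.9421
G1 X3.7536 Y53.2000
M5
G00 X33.9319 Y77.3774
M3 S126
G1 X39.6493 Y40.8493 F2285
G1 X77.0379 Y112.7360
G1 X31.6609 Y42.3405
G1 X57.1674 Y108.1676
G1 X32.6281 Y76.6723
M5
G00 X44.7547 Y64.1677
M3 S126
G1 X7.9317 Y66.1114 F2285
G1 X67.8063 Y92.9733
G1 X41.7363 Y107.4629
G1 X77.4577 Y110.5786
G1 X44.7547 Y64.1677
M5
G00 X27.0657 Y41.4023
M3 S126
G1 X25.9073 Y34.3030 F2285
G1 X26.2509 Y32.6416
G1 X27.3247 Y35.2122
G1 X28.3571 Y40.8092
G1 X28.5763 Y48.2265
G1 X27.2109 Y56.2584
G1 X23.4890 Y63.6990
G1 X16.6390 Y69.3425
M5
G00 X0.0000 Y0.0000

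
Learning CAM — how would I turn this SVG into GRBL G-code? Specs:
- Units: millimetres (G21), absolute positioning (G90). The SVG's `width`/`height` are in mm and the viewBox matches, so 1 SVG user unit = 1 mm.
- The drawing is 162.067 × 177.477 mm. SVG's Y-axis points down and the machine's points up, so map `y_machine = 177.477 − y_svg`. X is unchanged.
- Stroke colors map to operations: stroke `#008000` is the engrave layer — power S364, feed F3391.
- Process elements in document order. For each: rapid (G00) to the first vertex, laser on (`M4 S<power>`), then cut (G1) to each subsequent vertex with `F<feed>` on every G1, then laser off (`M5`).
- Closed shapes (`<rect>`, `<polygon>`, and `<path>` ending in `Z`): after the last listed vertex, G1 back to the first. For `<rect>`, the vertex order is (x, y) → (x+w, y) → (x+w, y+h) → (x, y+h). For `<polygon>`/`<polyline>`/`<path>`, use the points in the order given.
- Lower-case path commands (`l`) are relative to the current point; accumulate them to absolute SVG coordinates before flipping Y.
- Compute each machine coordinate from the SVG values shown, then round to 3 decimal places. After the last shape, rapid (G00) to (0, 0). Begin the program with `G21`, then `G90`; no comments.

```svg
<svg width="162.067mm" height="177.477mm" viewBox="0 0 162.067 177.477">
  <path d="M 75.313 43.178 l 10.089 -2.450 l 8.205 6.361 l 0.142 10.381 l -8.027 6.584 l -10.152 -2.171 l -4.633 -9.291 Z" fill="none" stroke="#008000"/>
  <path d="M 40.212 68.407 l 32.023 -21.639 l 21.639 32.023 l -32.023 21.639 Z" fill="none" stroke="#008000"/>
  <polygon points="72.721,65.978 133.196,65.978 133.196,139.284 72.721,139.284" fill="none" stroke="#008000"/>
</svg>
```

G21
G90
G00 X75.313 Y134.299
M4 S364
G1 X85.402 Y136.749 F3391
G1 X93.607 Y130.388 F3391
G1 X93.749 Y120.007 F3391
G1 X85.722 Y113.423 F3391
G1 X75.570 Y115.594 F3391
G1 X70.937 Y124.885 F3391
G1 X75.313 Y134.299 F3391
M5
G00 X40.212 Y109.070
M4 S364
G1 X72.235 Y130.709 F3391
G1 X93.874 Y98.686 F3391
G1 X61.851 Y77.047 F3391
G1 X40.212 Y109.070 F3391
M5
G00 X72.721 Y111.499
M4 S364
G1 X133.196 Y111.499 F3391
G1 X133.196 Y38.193 F3391
G1 X72.721 Y38.193 F3391
G1 X72.721 Y111.499 F3391
M5
G00 X0.000 Y0.000

Since the viewBox matches the mm dimensions, user units are millimetres directly. The only transform is the Y-flip y_m = 177.477 − y_svg.

Shape 1 is a regular polygon drawn with `<path>`. Its stroke #008000 means engrave at S364, F3391. After flipping Y the toolpath is (75.313,134.299) → (85.402,136.749) → (93.607,130.388) → (93.749,120.007) → (85.722,113.423) → (75.570,115.594) → (70.937,124.885) → (75.313,134.299), returning to the start.

Shape 2 is a regular polygon drawn with `<path>`. Its stroke #008000 means engrave at S364, F3391. After flipping Y the toolpath is (40.212,109.070) → (72.235,130.709) → (93.874,98.686) → (61.851,77.047) → (40.212,109.070), returning to the start.

Shape 3 is a rectangle drawn with `<polygon>`. Its stroke #008000 means engrave at S364, F3391. After flipping Y the toolpath is (72.721,111.499) → (133.196,111.499) → (133.196,38.193) → (72.721,38.193) → (72.721,111.499), returning to the start.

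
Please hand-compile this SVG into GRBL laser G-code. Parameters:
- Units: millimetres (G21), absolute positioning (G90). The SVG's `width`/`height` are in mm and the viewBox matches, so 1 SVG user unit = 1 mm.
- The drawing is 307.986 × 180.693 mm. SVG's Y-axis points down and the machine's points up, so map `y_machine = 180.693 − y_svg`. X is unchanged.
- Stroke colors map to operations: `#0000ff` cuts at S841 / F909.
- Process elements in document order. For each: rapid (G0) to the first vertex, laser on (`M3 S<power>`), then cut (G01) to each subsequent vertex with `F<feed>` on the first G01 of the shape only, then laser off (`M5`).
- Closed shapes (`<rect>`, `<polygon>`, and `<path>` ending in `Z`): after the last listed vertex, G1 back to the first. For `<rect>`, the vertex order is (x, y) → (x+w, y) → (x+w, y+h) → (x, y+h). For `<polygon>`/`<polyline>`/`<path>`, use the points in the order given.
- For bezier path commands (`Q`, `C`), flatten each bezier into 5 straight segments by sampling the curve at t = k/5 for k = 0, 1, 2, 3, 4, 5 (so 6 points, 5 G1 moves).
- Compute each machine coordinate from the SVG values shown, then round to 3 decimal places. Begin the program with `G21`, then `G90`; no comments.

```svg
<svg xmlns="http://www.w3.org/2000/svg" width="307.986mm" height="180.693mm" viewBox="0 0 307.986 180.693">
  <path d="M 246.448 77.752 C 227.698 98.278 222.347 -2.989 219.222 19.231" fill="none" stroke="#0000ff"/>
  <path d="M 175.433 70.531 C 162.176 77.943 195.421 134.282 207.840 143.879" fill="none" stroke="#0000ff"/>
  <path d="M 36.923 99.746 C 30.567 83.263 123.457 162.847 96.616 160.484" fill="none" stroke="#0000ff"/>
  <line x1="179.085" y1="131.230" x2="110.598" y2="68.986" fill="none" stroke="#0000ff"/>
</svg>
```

1 u = 1 mm; y_m = 180.693 − y.

[1] `<path>` cubic bezier, #0000ff→cut S841 F909: (246.448,102.941) → (236.716,103.278) → (229.664,121.073) → (224.756,144.550) → (221.454,161.938) → (219.222,161.462)

[2] `<path>` cubic bezier, #0000ff→cut S841 F909: (175.433,110.162) → (172.520,100.609) → (177.537,83.905) → (187.250,64.644) → (198.428,47.416) → (207.840,36.814)

[3] `<path>` cubic bezier, #0000ff→cut S841 F909: (36.923,80.947) → (43.267,80.733) → (62.919,66.007) → (85.369,45.315) → (100.105,27.201) → (96.616,20.209)

[4] `<line>` line segment, #0000ff→cut S841 F909: (179.085,49.463) → (110.598,111.707)

G21
G90
G0 X246.448 Y102.941
M3 S841
G01 X236.716 Y103.278 F909
G01 X229.664 Y121.073
G01 X224.756 Y144.550
G01 X221.454 Y161.938
G01 X219.222 Y161.462
M5
G0 X175.433 Y110.162
M3 S841
G01 X172.520 Y100.609 F909
G01 X177.537 Y83.905
G01 X187.250 Y64.644
G01 X198.428 Y47.416
G01 X207.840 Y36.814
M5
G0 X36.923 Y80.947
M3 S841
G01 X43.267 Y80.733 F909
G01 X62.919 Y66.007
G01 X85.369 Y45.315
G01 X100.105 Y27.201
G01 X96.616 Y20.209
M5
G0 X179.085 Y49.463
M3 S841
G01 X110.598 Y111.707 F909
M5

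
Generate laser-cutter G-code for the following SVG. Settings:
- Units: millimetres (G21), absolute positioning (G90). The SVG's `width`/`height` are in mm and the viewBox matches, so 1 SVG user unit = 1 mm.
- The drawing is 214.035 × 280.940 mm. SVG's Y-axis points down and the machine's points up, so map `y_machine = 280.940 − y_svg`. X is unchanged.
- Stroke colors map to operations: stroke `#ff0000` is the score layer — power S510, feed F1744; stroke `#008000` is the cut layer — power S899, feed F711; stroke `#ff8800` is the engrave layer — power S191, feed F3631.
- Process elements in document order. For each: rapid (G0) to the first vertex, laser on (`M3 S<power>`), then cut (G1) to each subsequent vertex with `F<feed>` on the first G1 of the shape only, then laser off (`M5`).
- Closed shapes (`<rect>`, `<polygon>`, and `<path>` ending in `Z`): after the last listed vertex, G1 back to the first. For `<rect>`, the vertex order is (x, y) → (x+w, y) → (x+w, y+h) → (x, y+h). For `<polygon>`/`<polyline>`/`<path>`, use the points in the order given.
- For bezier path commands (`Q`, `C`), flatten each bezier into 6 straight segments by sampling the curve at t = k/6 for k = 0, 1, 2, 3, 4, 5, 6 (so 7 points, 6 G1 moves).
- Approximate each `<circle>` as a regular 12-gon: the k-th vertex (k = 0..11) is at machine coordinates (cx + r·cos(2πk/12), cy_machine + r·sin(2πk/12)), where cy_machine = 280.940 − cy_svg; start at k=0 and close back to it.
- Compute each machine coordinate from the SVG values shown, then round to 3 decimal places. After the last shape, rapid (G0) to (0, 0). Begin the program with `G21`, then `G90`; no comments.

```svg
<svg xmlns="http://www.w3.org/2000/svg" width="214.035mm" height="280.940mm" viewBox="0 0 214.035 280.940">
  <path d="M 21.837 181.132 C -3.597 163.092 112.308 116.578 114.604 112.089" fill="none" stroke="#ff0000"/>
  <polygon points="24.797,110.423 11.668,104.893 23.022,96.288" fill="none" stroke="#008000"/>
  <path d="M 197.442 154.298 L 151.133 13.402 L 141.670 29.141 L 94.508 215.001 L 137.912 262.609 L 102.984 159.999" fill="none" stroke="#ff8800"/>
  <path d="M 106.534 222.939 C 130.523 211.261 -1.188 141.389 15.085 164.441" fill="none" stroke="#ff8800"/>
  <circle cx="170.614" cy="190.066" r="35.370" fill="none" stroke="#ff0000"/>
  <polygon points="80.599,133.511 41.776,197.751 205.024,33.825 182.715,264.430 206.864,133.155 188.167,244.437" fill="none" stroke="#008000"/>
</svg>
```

Since the viewBox matches the mm dimensions, user units are millimetres directly. The only transform is the Y-flip y_m = 280.940 − y_svg.

Shape 1 is a cubic bezier drawn with `<path>`. Its stroke #ff0000 means score at S510, F1744. After flipping Y the toolpath is (21.837,99.808) → (19.718,110.874) → (34.073,124.728) → (57.822,139.411) → (83.881,152.965) → (105.169,163.431) → (114.604,168.851).

Shape 2 is a regular polygon drawn with `<polygon>`. Its stroke #008000 means cut at S899, F711. After flipping Y the toolpath is (24.797,170.517) → (11.668,176.047) → (23.022,184.652) → (24.797,170.517), returning to the start.

Shape 3 is a open polyline drawn with `<path>`. Its stroke #ff8800 means engrave at S191, F3631. After flipping Y the toolpath is (197.442,126.642) → (151.133,267.538) → (141.670,251.799) → (94.508,65.939) → (137.912,18.331) → (102.984,120.941).

Shape 4 is a cubic bezier drawn with `<path>`. Its stroke #ff8800 means engrave at S191, F3631. After flipping Y the toolpath is (106.534,58.001) → (106.959,67.990) → (89.871,83.480) → (63.703,100.274) → (36.892,114.173) → (17.875,120.981) → (15.085,116.499).

Shape 5 is a circle drawn with `<circle>`. Its stroke #ff0000 means score at S510, F1744. After flipping Y the toolpath is (205.984,90.874) → (201.245,108.559) → (188.299,121.505) → (170.614,126.244) → (152.929,121.505) → (139.983,108.559) → (135.244,90.874) → (139.983,73.189) → (152.929,60.243) → (170.614,55.504) → (188.299,60.243) → (201.245,73.189) → (205.984,90.874), returning to the start.

Shape 6 is a closed polygon drawn with `<polygon>`. Its stroke #008000 means cut at S899, F711. After flipping Y the toolpath is (80.599,147.429) → (41.776,83.189) → (205.024,247.115) → (182.715,16.510) → (206.864,147.785) → (188.167,36.503) → (80.599,147.429), returning to the start.

G21
G90
G0 X21.837 Y99.808
M3 S510
G1 X19.718 Y110.874 F1744
G1 X34.073 Y124.728
G1 X57.822 Y139.411
G1 X83.881 Y152.965
G1 X105.169 Y163.431
G1 X114.604 Y168.851
M5
G0 X24.797 Y170.517
M3 S899
G1 X11.668 Y176.047 F711
G1 X23.022 Y184.652
G1 X24.797 Y170.517
M5
G0 X197.442 Y126.642
M3 S191
G1 X151.133 Y267.538 F3631
G1 X141.670 Y251.799
G1 X94.508 Y65.939
G1 X137.912 Y18.331
G1 X102.984 Y120.941
M5
G0 X106.534 Y58.001
M3 S191
G1 X106.959 Y67.990 F3631
G1 X89.871 Y83.480
G1 X63.703 Y100.274
G1 X36.892 Y114.173
G1 X17.875 Y120.981
G1 X15.085 Y116.499
M5
G0 X205.984 Y90.874
M3 S510
G1 X201.245 Y108.559 F1744
G1 X188.299 Y121.505
G1 X170.614 Y126.244
G1 X152.929 Y121.505
G1 X139.983 Y108.559
G1 X135.244 Y90.874
G1 X139.983 Y73.189
G1 X152.929 Y60.243
G1 X170.614 Y55.504
G1 X188.299 Y60.243
G1 X201.245 Y73.189
G1 X205.984 Y90.874
M5
G0 X80.599 Y147.429
M3 S899
G1 X41.776 Y83.189 F711
G1 X205.024 Y247.115
G1 X182.715 Y16.510
G1 X206.864 Y147.785
G1 X188.167 Y36.503
G1 X80.599 Y147.429
M5
G0 X0.000 Y0.000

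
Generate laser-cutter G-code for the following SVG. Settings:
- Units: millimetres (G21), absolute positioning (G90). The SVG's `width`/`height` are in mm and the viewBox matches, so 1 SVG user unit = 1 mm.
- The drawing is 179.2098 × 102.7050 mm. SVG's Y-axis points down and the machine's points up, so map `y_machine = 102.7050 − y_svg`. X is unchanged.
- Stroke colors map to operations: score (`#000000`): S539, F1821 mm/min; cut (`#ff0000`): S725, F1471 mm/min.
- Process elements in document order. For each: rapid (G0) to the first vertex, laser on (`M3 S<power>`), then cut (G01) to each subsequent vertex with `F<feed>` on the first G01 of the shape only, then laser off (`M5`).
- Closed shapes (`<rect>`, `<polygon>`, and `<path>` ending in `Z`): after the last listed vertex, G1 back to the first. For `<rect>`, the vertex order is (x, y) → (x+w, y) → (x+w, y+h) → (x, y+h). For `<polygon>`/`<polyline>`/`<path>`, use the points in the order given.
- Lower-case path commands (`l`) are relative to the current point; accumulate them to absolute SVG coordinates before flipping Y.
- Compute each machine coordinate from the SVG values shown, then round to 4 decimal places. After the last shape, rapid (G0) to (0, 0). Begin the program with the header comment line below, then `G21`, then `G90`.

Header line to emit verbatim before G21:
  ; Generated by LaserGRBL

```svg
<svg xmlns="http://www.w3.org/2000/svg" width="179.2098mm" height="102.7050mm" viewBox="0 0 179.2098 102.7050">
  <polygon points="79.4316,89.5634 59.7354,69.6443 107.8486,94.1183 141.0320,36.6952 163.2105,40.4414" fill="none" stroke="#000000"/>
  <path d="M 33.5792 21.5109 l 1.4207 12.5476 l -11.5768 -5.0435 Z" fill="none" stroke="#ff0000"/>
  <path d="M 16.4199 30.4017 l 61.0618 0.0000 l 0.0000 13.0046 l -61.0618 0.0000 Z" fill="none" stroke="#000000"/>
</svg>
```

; Generated by LaserGRBL
G21
G90
G0 X79.4316 Y13.1416
M3 S539
G01 X59.7354 Y33.0607 F1821
G01 X107.8486 Y8.5867
G01 X141.0320 Y66.0098
G01 X163.2105 Y62.2636
G01 X79.4316 Y13.1416
M5
G0 X33.5792 Y81.1941
M3 S725
G01 X34.9999 Y68.6465 F1471
G01 X23.4231 Y73.6900
G01 X33.5792 Y81.1941
M5
G0 X16.4199 Y72.3033
M3 S539
G01 X77.4817 Y72.3033 F1821
G01 X77.4817 Y59.2987
G01 X16.4199 Y59.2987
G01 X16.4199 Y72.3033
M5
G0 X0.0000 Y0.0000

Since the viewBox matches the mm dimensions, user units are millimetres directly. The only transform is the Y-flip y_m = 102.7050 − y_svg.

Shape 1 is a closed polygon drawn with `<polygon>`. Its stroke #000000 means score at S539, F1821. After flipping Y the toolpath is (79.4316,13.1416) → (59.7354,33.0607) → (107.8486,8.5867) → (141.0320,66.0098) → (163.2105,62.2636) → (79.4316,13.1416), returning to the start.

Shape 2 is a regular polygon drawn with `<path>`. Its stroke #ff0000 means cut at S725, F1471. After flipping Y the toolpath is (33.5792,81.1941) → (34.9999,68.6465) → (23.4231,73.6900) → (33.5792,81.1941), returning to the start.

Shape 3 is a rectangle drawn with `<path>`. Its stroke #000000 means score at S539, F1821. After flipping Y the toolpath is (16.4199,72.3033) → (77.4817,72.3033) → (77.4817,59.2987) → (16.4199,59.2987) → (16.4199,72.3033), returning to the start.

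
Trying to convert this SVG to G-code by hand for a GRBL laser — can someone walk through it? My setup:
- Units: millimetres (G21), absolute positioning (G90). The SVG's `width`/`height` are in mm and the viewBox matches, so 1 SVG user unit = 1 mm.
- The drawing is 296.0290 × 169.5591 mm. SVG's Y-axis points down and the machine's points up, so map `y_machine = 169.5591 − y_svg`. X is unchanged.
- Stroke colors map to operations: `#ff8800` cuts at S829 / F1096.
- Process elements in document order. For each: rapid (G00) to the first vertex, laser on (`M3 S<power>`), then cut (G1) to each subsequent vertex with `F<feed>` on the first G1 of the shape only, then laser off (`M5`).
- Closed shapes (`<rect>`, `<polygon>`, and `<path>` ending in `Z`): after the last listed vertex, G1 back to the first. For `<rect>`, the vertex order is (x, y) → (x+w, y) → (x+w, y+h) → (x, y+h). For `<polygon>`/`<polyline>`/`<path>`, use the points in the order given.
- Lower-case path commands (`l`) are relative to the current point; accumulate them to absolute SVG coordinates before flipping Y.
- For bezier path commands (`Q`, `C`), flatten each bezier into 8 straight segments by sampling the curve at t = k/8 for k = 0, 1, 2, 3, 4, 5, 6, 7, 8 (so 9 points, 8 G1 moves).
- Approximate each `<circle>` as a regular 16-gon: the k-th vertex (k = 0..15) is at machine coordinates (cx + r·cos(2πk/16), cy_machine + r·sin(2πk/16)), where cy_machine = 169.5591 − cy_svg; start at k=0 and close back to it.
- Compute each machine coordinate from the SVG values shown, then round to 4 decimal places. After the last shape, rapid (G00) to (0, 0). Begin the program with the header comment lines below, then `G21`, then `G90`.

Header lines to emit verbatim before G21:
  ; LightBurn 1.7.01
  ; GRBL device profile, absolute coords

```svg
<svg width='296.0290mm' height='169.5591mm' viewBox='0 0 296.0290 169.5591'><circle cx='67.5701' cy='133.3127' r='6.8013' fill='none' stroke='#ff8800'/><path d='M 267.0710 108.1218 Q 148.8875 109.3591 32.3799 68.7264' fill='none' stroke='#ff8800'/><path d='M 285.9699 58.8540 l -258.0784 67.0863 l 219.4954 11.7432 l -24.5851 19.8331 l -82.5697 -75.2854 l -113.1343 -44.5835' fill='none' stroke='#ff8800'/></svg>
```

; LightBurn 1.7.01
; GRBL device profile, absolute coords
G21
G90
G00 X74.3714 Y36.2464
M3 S829
G1 X73.8537 Y38.8491 F1096
G1 X72.3793 Y41.0556
G1 X70.1728 Y42.5300
G1 X67.5701 Y43.0477
G1 X64.9674 Y42.5300
G1 X62.7609 Y41.0556
G1 X61.2865 Y38.8491
G1 X60.7688 Y36.2464
G1 X61.2865 Y33.6437
G1 X62.7609 Y31.4372
G1 X64.9674 Y29.9628
G1 X67.5701 Y29.4451
G1 X70.1728 Y29.9628
G1 X72.3793 Y31.4372
G1 X73.8537 Y33.6437
G1 X74.3714 Y36.2464
M5
G00 X267.0710 Y61.4373
M3 S829
G1 X237.5513 Y61.7822 F1096
G1 X208.0840 Y63.4355
G1 X178.6690 Y66.3973
G1 X149.3065 Y70.6675
G1 X119.9963 Y76.2461
G1 X90.7384 Y83.1332
G1 X61.5330 Y91.3287
G1 X32.3799 Y100.8327
M5
G00 X285.9699 Y110.7051
M3 S829
G1 X27.8915 Y43.6188 F1096
G1 X247.3869 Y31.8756
G1 X222.8018 Y12.0425
G1 X140.2321 Y87.3279
G1 X27.0978 Y131.9114
M5
G00 X0.0000 Y0.0000

viewBox `0 0 296.0290 169.5591` with mm width/height → 1 unit = 1 mm. Flip: y_m = 169.5591 − y_svg.

**Shape 1** — `<circle>` circle, stroke `#ff8800` → cut (S829, F1096). Machine vertices: (74.3714,36.2464) → (73.8537,38.8491) → (72.3793,41.0556) → (70.1728,42.5300) → (67.5701,43.0477) → (64.9674,42.5300) → (62.7609,41.0556) → (61.2865,38.8491) → (60.7688,36.2464) → (61.2865,33.6437) → (62.7609,31.4372) → (64.9674,29.9628) → (67.5701,29.4451) → (70.1728,29.9628) → (72.3793,31.4372) → (73.8537,33.6437) → (74.3714,36.2464). Closed: final G1 returns to the first vertex.

**Shape 2** — `<path>` quadratic bezier, stroke `#ff8800` → cut (S829, F1096). Control points (SVG): P0=(267.0710,108.1218), P1=(148.8875,109.3591), P2=(32.3799,68.7264); sampled at t=k/8. Machine vertices: (267.0710,61.4373) → (237.5513,61.7822) → (208.0840,63.4355) → (178.6690,66.3973) → (149.3065,70.6675) → (119.9963,76.2461) → (90.7384,83.1332) → (61.5330,91.3287) → (32.3799,100.8327). Open path.

**Shape 3** — `<path>` open polyline, stroke `#ff8800` → cut (S829, F1096). Machine vertices: (285.9699,110.7051) → (27.8915,43.6188) → (247.3869,31.8756) → (222.8018,12.0425) → (140.2321,87.3279) → (27.0978,131.9114). Open path.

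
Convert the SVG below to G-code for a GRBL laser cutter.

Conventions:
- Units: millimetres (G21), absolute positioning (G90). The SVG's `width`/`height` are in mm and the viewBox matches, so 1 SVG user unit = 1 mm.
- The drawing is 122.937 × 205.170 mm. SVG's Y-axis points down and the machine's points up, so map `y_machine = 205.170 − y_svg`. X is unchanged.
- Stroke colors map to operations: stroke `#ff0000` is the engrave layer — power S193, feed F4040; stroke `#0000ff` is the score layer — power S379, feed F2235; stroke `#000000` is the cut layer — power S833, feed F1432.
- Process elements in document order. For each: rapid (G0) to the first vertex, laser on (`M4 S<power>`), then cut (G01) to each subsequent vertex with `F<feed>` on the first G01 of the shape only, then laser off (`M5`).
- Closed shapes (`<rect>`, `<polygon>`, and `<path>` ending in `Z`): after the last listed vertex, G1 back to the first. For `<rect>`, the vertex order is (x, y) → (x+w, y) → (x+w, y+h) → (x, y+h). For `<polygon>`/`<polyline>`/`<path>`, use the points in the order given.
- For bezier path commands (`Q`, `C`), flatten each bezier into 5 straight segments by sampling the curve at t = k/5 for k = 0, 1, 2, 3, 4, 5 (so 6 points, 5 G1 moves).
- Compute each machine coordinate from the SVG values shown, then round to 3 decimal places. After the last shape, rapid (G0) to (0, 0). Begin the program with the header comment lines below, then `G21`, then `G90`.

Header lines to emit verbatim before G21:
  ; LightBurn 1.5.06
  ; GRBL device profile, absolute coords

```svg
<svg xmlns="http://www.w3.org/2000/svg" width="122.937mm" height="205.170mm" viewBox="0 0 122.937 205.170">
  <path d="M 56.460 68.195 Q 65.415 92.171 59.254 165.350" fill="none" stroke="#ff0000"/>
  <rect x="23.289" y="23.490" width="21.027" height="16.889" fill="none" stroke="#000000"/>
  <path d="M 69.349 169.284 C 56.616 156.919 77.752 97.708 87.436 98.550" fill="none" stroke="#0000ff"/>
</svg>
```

1 u = 1 mm; y_m = 205.170 − y.

[1] `<path>` quadratic bezier, #ff0000→engrave S193 F4040: (56.460,136.975) → (59.437,125.416) → (61.205,109.922) → (61.764,90.491) → (61.114,67.123) → (59.254,39.820)

[2] `<rect>` rectangle, #000000→cut S833 F1432: (23.289,181.680) → (44.316,181.680) → (44.316,164.791) → (23.289,164.791) → (23.289,181.680) (closed)

[3] `<path>` cubic bezier, #0000ff→score S379 F2235: (69.349,35.886) → (65.411,48.071) → (67.426,66.369) → (73.219,85.646) → (80.614,100.774) → (87.436,106.620)

; LightBurn 1.5.06
; GRBL device profile, absolute coords
G21
G90
G0 X56.460 Y136.975
M4 S193
G01 X59.437 Y125.416 F4040
G01 X61.205 Y109.922
G01 X61.764 Y90.491
G01 X61.114 Y67.123
G01 X59.254 Y39.820
M5
G0 X23.289 Y181.680
M4 S833
G01 X44.316 Y181.680 F1432
G01 X44.316 Y164.791
G01 X23.289 Y164.791
G01 X23.289 Y181.680
M5
G0 X69.349 Y35.886
M4 S379
G01 X65.411 Y48.071 F2235
G01 X67.426 Y66.369
G01 X73.219 Y85.646
G01 X80.614 Y100.774
G01 X87.436 Y106.620
M5
G0 X0.000 Y0.000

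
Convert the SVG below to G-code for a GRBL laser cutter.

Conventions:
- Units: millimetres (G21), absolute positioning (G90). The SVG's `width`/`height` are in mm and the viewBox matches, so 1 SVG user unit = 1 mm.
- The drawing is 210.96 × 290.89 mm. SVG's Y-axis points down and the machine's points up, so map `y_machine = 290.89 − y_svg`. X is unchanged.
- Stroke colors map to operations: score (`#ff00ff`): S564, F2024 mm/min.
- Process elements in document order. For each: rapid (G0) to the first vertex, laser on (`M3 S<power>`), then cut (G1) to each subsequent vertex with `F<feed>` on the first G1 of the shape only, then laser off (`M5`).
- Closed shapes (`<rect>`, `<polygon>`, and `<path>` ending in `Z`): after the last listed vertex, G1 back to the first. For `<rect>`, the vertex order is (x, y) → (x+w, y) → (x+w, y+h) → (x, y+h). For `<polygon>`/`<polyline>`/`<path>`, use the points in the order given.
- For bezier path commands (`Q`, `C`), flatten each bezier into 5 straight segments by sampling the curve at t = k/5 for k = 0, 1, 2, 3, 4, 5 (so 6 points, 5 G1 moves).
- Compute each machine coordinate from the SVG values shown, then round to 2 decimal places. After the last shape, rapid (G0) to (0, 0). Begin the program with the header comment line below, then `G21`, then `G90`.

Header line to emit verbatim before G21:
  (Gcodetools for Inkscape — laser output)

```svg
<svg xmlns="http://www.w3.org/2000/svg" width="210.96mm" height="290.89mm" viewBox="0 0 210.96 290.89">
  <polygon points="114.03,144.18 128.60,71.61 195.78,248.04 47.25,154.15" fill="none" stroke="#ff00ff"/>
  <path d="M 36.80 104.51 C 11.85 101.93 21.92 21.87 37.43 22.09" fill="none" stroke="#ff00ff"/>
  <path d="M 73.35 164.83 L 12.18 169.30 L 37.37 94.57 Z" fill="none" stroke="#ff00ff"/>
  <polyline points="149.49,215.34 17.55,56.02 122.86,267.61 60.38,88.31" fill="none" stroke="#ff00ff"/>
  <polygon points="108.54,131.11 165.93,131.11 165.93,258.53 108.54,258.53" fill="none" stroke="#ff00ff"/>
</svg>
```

(Gcodetools for Inkscape — laser output)
G21
G90
G0 X114.03 Y146.71
M3 S564
G1 X128.60 Y219.28 F2024
G1 X195.78 Y42.85
G1 X47.25 Y136.74
G1 X114.03 Y146.71
M5
G0 X36.80 Y186.38
M3 S564
G1 X25.80 Y195.96 F2024
G1 X21.78 Y216.57
G1 X23.32 Y240.63
G1 X29.01 Y260.56
G1 X37.43 Y268.80
M5
G0 X73.35 Y126.06
M3 S564
G1 X12.18 Y121.59 F2024
G1 X37.37 Y196.32
G1 X73.35 Y126.06
M5
G0 X149.49 Y75.55
M3 S564
G1 X17.55 Y234.87 F2024
G1 X122.86 Y23.28
G1 X60.38 Y202.58
M5
G0 X108.54 Y159.78
M3 S564
G1 X165.93 Y159.78 F2024
G1 X165.93 Y32.36
G1 X108.54 Y32.36
G1 X108.54 Y159.78
M5
G0 X0.00 Y0.00

Since the viewBox matches the mm dimensions, user units are millimetres directly. The only transform is the Y-flip y_m = 290.89 − y_svg.

Shape 1 is a closed polygon drawn with `<polygon>`. Its stroke #ff00ff means score at S564, F2024. After flipping Y the toolpath is (114.03,146.71) → (128.60,219.28) → (195.78,42.85) → (47.25,136.74) → (114.03,146.71), returning to the start.

Shape 2 is a cubic bezier drawn with `<path>`. Its stroke #ff00ff means score at S564, F2024. After flipping Y the toolpath is (36.80,186.38) → (25.80,195.96) → (21.78,216.57) → (23.32,240.63) → (29.01,260.56) → (37.43,268.80).

Shape 3 is a closed polygon drawn with `<path>`. Its stroke #ff00ff means score at S564, F2024. After flipping Y the toolpath is (73.35,126.06) → (12.18,121.59) → (37.37,196.32) → (73.35,126.06), returning to the start.

Shape 4 is a open polyline drawn with `<polyline>`. Its stroke #ff00ff means score at S564, F2024. After flipping Y the toolpath is (149.49,75.55) → (17.55,234.87) → (122.86,23.28) → (60.38,202.58).

Shape 5 is a rectangle drawn with `<polygon>`. Its stroke #ff00ff means score at S564, F2024. After flipping Y the toolpath is (108.54,159.78) → (165.93,159.78) → (165.93,32.36) → (108.54,32.36) → (108.54,159.78), returning to the start.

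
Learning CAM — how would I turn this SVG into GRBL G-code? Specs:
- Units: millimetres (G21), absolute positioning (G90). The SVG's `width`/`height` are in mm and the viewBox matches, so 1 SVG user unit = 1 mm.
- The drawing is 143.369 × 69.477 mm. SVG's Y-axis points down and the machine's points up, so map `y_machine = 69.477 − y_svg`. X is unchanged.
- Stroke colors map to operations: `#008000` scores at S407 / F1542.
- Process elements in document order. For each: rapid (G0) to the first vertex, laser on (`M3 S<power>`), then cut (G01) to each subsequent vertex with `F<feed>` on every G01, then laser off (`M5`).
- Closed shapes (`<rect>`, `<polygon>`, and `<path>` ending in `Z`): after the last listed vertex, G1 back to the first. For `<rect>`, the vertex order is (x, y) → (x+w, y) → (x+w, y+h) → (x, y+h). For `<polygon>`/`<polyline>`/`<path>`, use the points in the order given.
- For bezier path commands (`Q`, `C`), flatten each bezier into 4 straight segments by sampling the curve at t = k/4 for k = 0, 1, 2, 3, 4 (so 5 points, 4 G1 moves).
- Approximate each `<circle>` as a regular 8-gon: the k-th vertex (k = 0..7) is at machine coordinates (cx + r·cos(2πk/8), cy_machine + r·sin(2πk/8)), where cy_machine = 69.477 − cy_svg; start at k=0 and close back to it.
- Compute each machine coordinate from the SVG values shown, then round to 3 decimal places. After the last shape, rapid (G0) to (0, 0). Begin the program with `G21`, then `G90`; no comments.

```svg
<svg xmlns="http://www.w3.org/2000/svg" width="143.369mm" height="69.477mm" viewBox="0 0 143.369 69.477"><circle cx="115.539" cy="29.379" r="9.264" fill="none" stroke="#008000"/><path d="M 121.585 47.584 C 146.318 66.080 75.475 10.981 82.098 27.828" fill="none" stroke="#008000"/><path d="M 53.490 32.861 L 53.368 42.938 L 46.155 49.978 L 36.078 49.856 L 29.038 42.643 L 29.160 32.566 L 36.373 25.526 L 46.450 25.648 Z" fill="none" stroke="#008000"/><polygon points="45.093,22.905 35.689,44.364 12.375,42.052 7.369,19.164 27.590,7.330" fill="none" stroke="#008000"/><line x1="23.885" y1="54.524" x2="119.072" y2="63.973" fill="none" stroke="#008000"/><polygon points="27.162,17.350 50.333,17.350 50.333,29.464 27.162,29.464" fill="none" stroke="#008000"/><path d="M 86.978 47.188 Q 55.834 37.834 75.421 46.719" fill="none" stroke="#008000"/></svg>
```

G21
G90
G0 X124.803 Y40.098
M3 S407
G01 X122.090 Y46.649 F1542
G01 X115.539 Y49.362 F1542
G01 X108.988 Y46.649 F1542
G01 X106.275 Y40.098 F1542
G01 X108.988 Y33.547 F1542
G01 X115.539 Y30.834 F1542
G01 X122.090 Y33.547 F1542
G01 X124.803 Y40.098 F1542
M5
G0 X121.585 Y21.893
M3 S407
G01 X124.918 Y19.546 F1542
G01 X108.633 Y31.153 F1542
G01 X88.952 Y43.068 F1542
G01 X82.098 Y41.649 F1542
M5
G0 X53.490 Y36.616
M3 S407
G01 X53.368 Y26.539 F1542
G01 X46.155 Y19.499 F1542
G01 X36.078 Y19.621 F1542
G01 X29.038 Y26.834 F1542
G01 X29.160 Y36.911 F1542
G01 X36.373 Y43.951 F1542
G01 X46.450 Y43.829 F1542
G01 X53.490 Y36.616 F1542
M5
G0 X45.093 Y46.572
M3 S407
G01 X35.689 Y25.113 F1542
G01 X12.375 Y27.425 F1542
G01 X7.369 Y50.313 F1542
G01 X27.590 Y62.147 F1542
G01 X45.093 Y46.572 F1542
M5
G0 X23.885 Y14.953
M3 S407
G01 X119.072 Y5.504 F1542
M5
G0 X27.162 Y52.127
M3 S407
G01 X50.333 Y52.127 F1542
G01 X50.333 Y40.013 F1542
G01 X27.162 Y40.013 F1542
G01 X27.162 Y52.127 F1542
M5
G0 X86.978 Y22.289
M3 S407
G01 X74.577 Y25.826 F1542
G01 X68.517 Y27.083 F1542
G01 X68.798 Y26.061 F1542
G01 X75.421 Y22.758 F1542
M5
G0 X0.000 Y0.000

viewBox `0 0 143.369 69.477` with mm width/height → 1 unit = 1 mm. Flip: y_m = 69.477 − y_svg.

**Shape 1** — `<circle>` circle, stroke `#008000` → score (S407, F1542). Machine vertices: (124.803,40.098) → (122.090,46.649) → (115.539,49.362) → (108.988,46.649) → (106.275,40.098) → (108.988,33.547) → (115.539,30.834) → (122.090,33.547) → (124.803,40.098). Closed: final G1 returns to the first vertex.

**Shape 2** — `<path>` cubic bezier, stroke `#008000` → score (S407, F1542). Control points (SVG): P0=(121.585,47.584), P1=(146.318,66.080), P2=(75.475,10.981), P3=(82.098,27.828); sampled at t=k/4. Machine vertices: (121.585,21.893) → (124.918,19.546) → (108.633,31.153) → (88.952,43.068) → (82.098,41.649). Open path.

**Shape 3** — `<path>` regular polygon, stroke `#008000` → score (S407, F1542). Machine vertices: (53.490,36.616) → (53.368,26.539) → (46.155,19.499) → (36.078,19.621) → (29.038,26.834) → (29.160,36.911) → (36.373,43.951) → (46.450,43.829) → (53.490,36.616). Closed: final G1 returns to the first vertex.

**Shape 4** — `<polygon>` regular polygon, stroke `#008000` → score (S407, F1542). Machine vertices: (45.093,46.572) → (35.689,25.113) → (12.375,27.425) → (7.369,50.313) → (27.590,62.147) → (45.093,46.572). Closed: final G1 returns to the first vertex.

**Shape 5** — `<line>` line segment, stroke `#008000` → score (S407, F1542). Machine vertices: (23.885,14.953) → (119.072,5.504). Open path.

**Shape 6** — `<polygon>` rectangle, stroke `#008000` → score (S407, F1542). Machine vertices: (27.162,52.127) → (50.333,52.127) → (50.333,40.013) → (27.162,40.013) → (27.162,52.127). Closed: final G1 returns to the first vertex.

**Shape 7** — `<path>` quadratic bezier, stroke `#008000` → score (S407, F1542). Control points (SVG): P0=(86.978,47.188), P1=(55.834,37.834), P2=(75.421,46.719); sampled at t=k/4. Machine vertices: (86.978,22.289) → (74.577,25.826) → (68.517,27.083) → (68.798,26.061) → (75.421,22.758). Open path.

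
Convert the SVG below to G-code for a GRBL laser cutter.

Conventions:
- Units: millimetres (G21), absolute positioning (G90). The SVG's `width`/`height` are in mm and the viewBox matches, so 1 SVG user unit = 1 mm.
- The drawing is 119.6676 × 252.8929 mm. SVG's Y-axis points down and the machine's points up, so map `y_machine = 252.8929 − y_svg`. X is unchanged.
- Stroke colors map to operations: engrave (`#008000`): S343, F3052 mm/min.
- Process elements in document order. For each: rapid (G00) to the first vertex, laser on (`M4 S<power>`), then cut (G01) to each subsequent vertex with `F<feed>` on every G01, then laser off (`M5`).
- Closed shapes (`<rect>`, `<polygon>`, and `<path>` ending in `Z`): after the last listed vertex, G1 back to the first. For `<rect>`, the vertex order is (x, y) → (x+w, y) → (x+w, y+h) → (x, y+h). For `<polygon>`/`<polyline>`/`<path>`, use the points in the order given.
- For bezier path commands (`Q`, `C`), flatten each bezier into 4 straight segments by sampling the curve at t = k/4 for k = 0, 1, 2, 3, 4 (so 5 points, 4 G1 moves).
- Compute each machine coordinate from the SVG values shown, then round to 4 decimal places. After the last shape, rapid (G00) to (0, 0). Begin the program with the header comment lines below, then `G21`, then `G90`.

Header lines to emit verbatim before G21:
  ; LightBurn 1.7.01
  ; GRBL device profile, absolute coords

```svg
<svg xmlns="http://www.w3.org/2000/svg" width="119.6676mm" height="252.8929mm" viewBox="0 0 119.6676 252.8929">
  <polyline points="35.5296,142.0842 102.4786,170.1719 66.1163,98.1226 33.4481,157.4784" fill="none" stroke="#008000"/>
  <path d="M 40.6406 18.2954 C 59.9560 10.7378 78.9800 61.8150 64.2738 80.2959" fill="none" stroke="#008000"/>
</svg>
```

1 u = 1 mm; y_m = 252.8929 − y.

[1] `<polyline>` open polyline, #008000→engrave S343 F3052: (35.5296,110.8087) → (102.4786,82.7210) → (66.1163,154.7703) → (33.4481,95.4145)

[2] `<path>` cubic bezier, #008000→engrave S343 F3052: (40.6406,234.5975) → (54.5500,230.6972) → (65.2153,213.3617) → (69.5015,191.1440) → (64.2738,172.5970)

; LightBurn 1.7.01
; GRBL device profile, absolute coords
G21
G90
G00 X35.5296 Y110.8087
M4 S343
G01 X102.4786 Y82.7210 F3052
G01 X66.1163 Y154.7703 F3052
G01 X33.4481 Y95.4145 F3052
M5
G00 X40.6406 Y234.5975
M4 S343
G01 X54.5500 Y230.6972 F3052
G01 X65.2153 Y213.3617 F3052
G01 X69.5015 Y191.1440 F3052
G01 X64.2738 Y172.5970 F3052
M5
G00 X0.0000 Y0.0000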